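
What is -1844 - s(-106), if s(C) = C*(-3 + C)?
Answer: -13398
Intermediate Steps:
-1844 - s(-106) = -1844 - (-106)*(-3 - 106) = -1844 - (-106)*(-109) = -1844 - 1*11554 = -1844 - 11554 = -13398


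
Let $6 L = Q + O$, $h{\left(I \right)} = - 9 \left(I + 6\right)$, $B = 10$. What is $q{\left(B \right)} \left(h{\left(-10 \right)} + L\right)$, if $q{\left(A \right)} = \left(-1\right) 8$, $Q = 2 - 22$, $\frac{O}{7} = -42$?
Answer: $\frac{392}{3} \approx 130.67$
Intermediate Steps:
$O = -294$ ($O = 7 \left(-42\right) = -294$)
$Q = -20$ ($Q = 2 - 22 = -20$)
$h{\left(I \right)} = -54 - 9 I$ ($h{\left(I \right)} = - 9 \left(6 + I\right) = -54 - 9 I$)
$q{\left(A \right)} = -8$
$L = - \frac{157}{3}$ ($L = \frac{-20 - 294}{6} = \frac{1}{6} \left(-314\right) = - \frac{157}{3} \approx -52.333$)
$q{\left(B \right)} \left(h{\left(-10 \right)} + L\right) = - 8 \left(\left(-54 - -90\right) - \frac{157}{3}\right) = - 8 \left(\left(-54 + 90\right) - \frac{157}{3}\right) = - 8 \left(36 - \frac{157}{3}\right) = \left(-8\right) \left(- \frac{49}{3}\right) = \frac{392}{3}$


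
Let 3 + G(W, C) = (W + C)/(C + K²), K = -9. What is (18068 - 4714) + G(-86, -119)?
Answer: 507543/38 ≈ 13356.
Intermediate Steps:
G(W, C) = -3 + (C + W)/(81 + C) (G(W, C) = -3 + (W + C)/(C + (-9)²) = -3 + (C + W)/(C + 81) = -3 + (C + W)/(81 + C))
(18068 - 4714) + G(-86, -119) = (18068 - 4714) + (-243 - 86 - 2*(-119))/(81 - 119) = 13354 + (-243 - 86 + 238)/(-38) = 13354 - 1/38*(-91) = 13354 + 91/38 = 507543/38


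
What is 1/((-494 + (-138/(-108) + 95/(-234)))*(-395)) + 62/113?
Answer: 470996087/858420320 ≈ 0.54868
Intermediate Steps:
1/((-494 + (-138/(-108) + 95/(-234)))*(-395)) + 62/113 = -1/395/(-494 + (-138*(-1/108) + 95*(-1/234))) + 62*(1/113) = -1/395/(-494 + (23/18 - 95/234)) + 62/113 = -1/395/(-494 + 34/39) + 62/113 = -1/395/(-19232/39) + 62/113 = -39/19232*(-1/395) + 62/113 = 39/7596640 + 62/113 = 470996087/858420320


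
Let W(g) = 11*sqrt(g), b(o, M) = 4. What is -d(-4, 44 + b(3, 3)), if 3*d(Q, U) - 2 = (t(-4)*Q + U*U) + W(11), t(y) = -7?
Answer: -778 - 11*sqrt(11)/3 ≈ -790.16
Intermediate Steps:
d(Q, U) = 2/3 - 7*Q/3 + U**2/3 + 11*sqrt(11)/3 (d(Q, U) = 2/3 + ((-7*Q + U*U) + 11*sqrt(11))/3 = 2/3 + ((-7*Q + U**2) + 11*sqrt(11))/3 = 2/3 + ((U**2 - 7*Q) + 11*sqrt(11))/3 = 2/3 + (U**2 - 7*Q + 11*sqrt(11))/3 = 2/3 + (-7*Q/3 + U**2/3 + 11*sqrt(11)/3) = 2/3 - 7*Q/3 + U**2/3 + 11*sqrt(11)/3)
-d(-4, 44 + b(3, 3)) = -(2/3 - 7/3*(-4) + (44 + 4)**2/3 + 11*sqrt(11)/3) = -(2/3 + 28/3 + (1/3)*48**2 + 11*sqrt(11)/3) = -(2/3 + 28/3 + (1/3)*2304 + 11*sqrt(11)/3) = -(2/3 + 28/3 + 768 + 11*sqrt(11)/3) = -(778 + 11*sqrt(11)/3) = -778 - 11*sqrt(11)/3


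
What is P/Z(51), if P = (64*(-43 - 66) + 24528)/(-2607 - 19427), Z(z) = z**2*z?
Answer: -8776/1461416067 ≈ -6.0051e-6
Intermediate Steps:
Z(z) = z**3
P = -8776/11017 (P = (64*(-109) + 24528)/(-22034) = (-6976 + 24528)*(-1/22034) = 17552*(-1/22034) = -8776/11017 ≈ -0.79659)
P/Z(51) = -8776/(11017*(51**3)) = -8776/11017/132651 = -8776/11017*1/132651 = -8776/1461416067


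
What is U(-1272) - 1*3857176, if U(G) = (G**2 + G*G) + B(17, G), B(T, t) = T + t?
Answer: -622463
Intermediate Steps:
U(G) = 17 + G + 2*G**2 (U(G) = (G**2 + G*G) + (17 + G) = (G**2 + G**2) + (17 + G) = 2*G**2 + (17 + G) = 17 + G + 2*G**2)
U(-1272) - 1*3857176 = (17 - 1272 + 2*(-1272)**2) - 1*3857176 = (17 - 1272 + 2*1617984) - 3857176 = (17 - 1272 + 3235968) - 3857176 = 3234713 - 3857176 = -622463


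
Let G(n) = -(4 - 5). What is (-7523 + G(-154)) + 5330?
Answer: -2192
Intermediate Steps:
G(n) = 1 (G(n) = -1*(-1) = 1)
(-7523 + G(-154)) + 5330 = (-7523 + 1) + 5330 = -7522 + 5330 = -2192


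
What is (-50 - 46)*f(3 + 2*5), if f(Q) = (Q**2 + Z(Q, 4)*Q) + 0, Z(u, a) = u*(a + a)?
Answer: -146016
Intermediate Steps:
Z(u, a) = 2*a*u (Z(u, a) = u*(2*a) = 2*a*u)
f(Q) = 9*Q**2 (f(Q) = (Q**2 + (2*4*Q)*Q) + 0 = (Q**2 + (8*Q)*Q) + 0 = (Q**2 + 8*Q**2) + 0 = 9*Q**2 + 0 = 9*Q**2)
(-50 - 46)*f(3 + 2*5) = (-50 - 46)*(9*(3 + 2*5)**2) = -864*(3 + 10)**2 = -864*13**2 = -864*169 = -96*1521 = -146016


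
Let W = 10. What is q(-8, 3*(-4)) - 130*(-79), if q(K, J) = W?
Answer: 10280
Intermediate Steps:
q(K, J) = 10
q(-8, 3*(-4)) - 130*(-79) = 10 - 130*(-79) = 10 + 10270 = 10280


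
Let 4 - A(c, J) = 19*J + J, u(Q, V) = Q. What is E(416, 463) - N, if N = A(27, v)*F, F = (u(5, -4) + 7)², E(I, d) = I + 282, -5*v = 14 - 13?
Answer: -454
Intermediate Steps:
v = -⅕ (v = -(14 - 13)/5 = -⅕*1 = -⅕ ≈ -0.20000)
E(I, d) = 282 + I
A(c, J) = 4 - 20*J (A(c, J) = 4 - (19*J + J) = 4 - 20*J)
F = 144 (F = (5 + 7)² = 12² = 144)
N = 1152 (N = (4 - 20*(-⅕))*144 = (4 + 4)*144 = 8*144 = 1152)
E(416, 463) - N = (282 + 416) - 1*1152 = 698 - 1152 = -454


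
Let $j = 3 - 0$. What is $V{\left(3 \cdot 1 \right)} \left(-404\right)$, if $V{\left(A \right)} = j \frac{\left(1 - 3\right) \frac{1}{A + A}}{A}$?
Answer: $\frac{404}{3} \approx 134.67$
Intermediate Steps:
$j = 3$ ($j = 3 + 0 = 3$)
$V{\left(A \right)} = - \frac{3}{A^{2}}$ ($V{\left(A \right)} = 3 \frac{\left(1 - 3\right) \frac{1}{A + A}}{A} = 3 \frac{\left(-2\right) \frac{1}{2 A}}{A} = 3 \frac{\left(-1\right) \frac{1}{A}}{A} = 3 \left(- \frac{1}{A^{2}}\right) = - \frac{3}{A^{2}}$)
$V{\left(3 \cdot 1 \right)} \left(-404\right) = - \frac{3}{9} \left(-404\right) = \left(-3\right) \frac{1}{9} \left(-404\right) = \left(- \frac{1}{3}\right) \left(-404\right) = \frac{404}{3}$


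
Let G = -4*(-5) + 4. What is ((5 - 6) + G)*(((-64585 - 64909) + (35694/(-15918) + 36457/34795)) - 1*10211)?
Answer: -296618059974807/92311135 ≈ -3.2132e+6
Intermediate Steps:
G = 24 (G = 20 + 4 = 24)
((5 - 6) + G)*(((-64585 - 64909) + (35694/(-15918) + 36457/34795)) - 1*10211) = ((5 - 6) + 24)*(((-64585 - 64909) + (35694/(-15918) + 36457/34795)) - 1*10211) = (-1 + 24)*((-129494 + (35694*(-1/15918) + 36457*(1/34795))) - 10211) = 23*((-129494 + (-5949/2653 + 36457/34795)) - 10211) = 23*((-129494 - 110275034/92311135) - 10211) = 23*(-11953848390724/92311135 - 10211) = 23*(-12896437390209/92311135) = -296618059974807/92311135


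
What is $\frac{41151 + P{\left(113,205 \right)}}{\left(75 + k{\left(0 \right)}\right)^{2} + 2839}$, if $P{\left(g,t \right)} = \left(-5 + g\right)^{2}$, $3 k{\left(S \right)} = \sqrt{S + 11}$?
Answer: $\frac{36214347645}{5802231469} - \frac{213900750 \sqrt{11}}{5802231469} \approx 6.1192$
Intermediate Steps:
$k{\left(S \right)} = \frac{\sqrt{11 + S}}{3}$ ($k{\left(S \right)} = \frac{\sqrt{S + 11}}{3} = \frac{\sqrt{11 + S}}{3}$)
$\frac{41151 + P{\left(113,205 \right)}}{\left(75 + k{\left(0 \right)}\right)^{2} + 2839} = \frac{41151 + \left(-5 + 113\right)^{2}}{\left(75 + \frac{\sqrt{11 + 0}}{3}\right)^{2} + 2839} = \frac{41151 + 108^{2}}{\left(75 + \frac{\sqrt{11}}{3}\right)^{2} + 2839} = \frac{41151 + 11664}{2839 + \left(75 + \frac{\sqrt{11}}{3}\right)^{2}} = \frac{52815}{2839 + \left(75 + \frac{\sqrt{11}}{3}\right)^{2}}$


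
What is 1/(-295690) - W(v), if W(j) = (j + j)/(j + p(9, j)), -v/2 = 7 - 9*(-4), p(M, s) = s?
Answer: -295691/295690 ≈ -1.0000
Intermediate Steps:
v = -86 (v = -2*(7 - 9*(-4)) = -2*(7 + 36) = -2*43 = -86)
W(j) = 1 (W(j) = (j + j)/(j + j) = (2*j)/((2*j)) = (2*j)*(1/(2*j)) = 1)
1/(-295690) - W(v) = 1/(-295690) - 1*1 = -1/295690 - 1 = -295691/295690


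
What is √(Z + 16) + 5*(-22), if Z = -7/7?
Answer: -110 + √15 ≈ -106.13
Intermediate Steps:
Z = -1 (Z = -7*⅐ = -1)
√(Z + 16) + 5*(-22) = √(-1 + 16) + 5*(-22) = √15 - 110 = -110 + √15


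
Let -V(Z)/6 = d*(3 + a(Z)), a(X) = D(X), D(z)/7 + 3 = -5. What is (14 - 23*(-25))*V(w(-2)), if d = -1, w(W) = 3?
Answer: -187302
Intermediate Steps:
D(z) = -56 (D(z) = -21 + 7*(-5) = -21 - 35 = -56)
a(X) = -56
V(Z) = -318 (V(Z) = -(-6)*(3 - 56) = -(-6)*(-53) = -6*53 = -318)
(14 - 23*(-25))*V(w(-2)) = (14 - 23*(-25))*(-318) = (14 + 575)*(-318) = 589*(-318) = -187302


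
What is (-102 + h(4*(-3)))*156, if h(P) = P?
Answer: -17784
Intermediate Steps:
(-102 + h(4*(-3)))*156 = (-102 + 4*(-3))*156 = (-102 - 12)*156 = -114*156 = -17784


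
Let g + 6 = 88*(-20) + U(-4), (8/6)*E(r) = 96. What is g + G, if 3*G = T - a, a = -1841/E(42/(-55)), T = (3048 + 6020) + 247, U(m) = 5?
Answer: 292145/216 ≈ 1352.5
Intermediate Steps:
E(r) = 72 (E(r) = (¾)*96 = 72)
T = 9315 (T = 9068 + 247 = 9315)
a = -1841/72 ≈ -25.569
g = -1761 (g = -6 + (88*(-20) + 5) = -6 + (-1760 + 5) = -6 - 1755 = -1761)
G = 672521/216 (G = (9315 - 1*(-1841/72))/3 = (9315 + 1841/72)/3 = (⅓)*(672521/72) = 672521/216 ≈ 3113.5)
g + G = -1761 + 672521/216 = 292145/216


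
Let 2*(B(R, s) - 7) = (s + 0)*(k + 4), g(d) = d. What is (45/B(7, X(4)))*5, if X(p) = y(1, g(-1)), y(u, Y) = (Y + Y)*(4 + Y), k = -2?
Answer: 225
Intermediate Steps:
y(u, Y) = 2*Y*(4 + Y) (y(u, Y) = (2*Y)*(4 + Y) = 2*Y*(4 + Y))
X(p) = -6 (X(p) = 2*(-1)*(4 - 1) = 2*(-1)*3 = -6)
B(R, s) = 7 + s (B(R, s) = 7 + ((s + 0)*(-2 + 4))/2 = 7 + (s*2)/2 = 7 + (2*s)/2 = 7 + s)
(45/B(7, X(4)))*5 = (45/(7 - 6))*5 = (45/1)*5 = (1*45)*5 = 45*5 = 225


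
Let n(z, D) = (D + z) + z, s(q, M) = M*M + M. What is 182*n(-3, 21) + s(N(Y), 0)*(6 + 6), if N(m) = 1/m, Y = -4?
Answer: 2730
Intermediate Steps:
N(m) = 1/m
s(q, M) = M + M² (s(q, M) = M² + M = M + M²)
n(z, D) = D + 2*z
182*n(-3, 21) + s(N(Y), 0)*(6 + 6) = 182*(21 + 2*(-3)) + (0*(1 + 0))*(6 + 6) = 182*(21 - 6) + (0*1)*12 = 182*15 + 0*12 = 2730 + 0 = 2730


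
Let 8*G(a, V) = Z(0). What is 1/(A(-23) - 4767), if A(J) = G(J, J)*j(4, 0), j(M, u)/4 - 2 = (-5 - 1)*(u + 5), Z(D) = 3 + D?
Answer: -1/4809 ≈ -0.00020794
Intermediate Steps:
j(M, u) = -112 - 24*u (j(M, u) = 8 + 4*((-5 - 1)*(u + 5)) = 8 + 4*(-6*(5 + u)) = 8 + 4*(-30 - 6*u) = 8 + (-120 - 24*u) = -112 - 24*u)
G(a, V) = 3/8 (G(a, V) = (3 + 0)/8 = (1/8)*3 = 3/8)
A(J) = -42 (A(J) = 3*(-112 - 24*0)/8 = 3*(-112 + 0)/8 = (3/8)*(-112) = -42)
1/(A(-23) - 4767) = 1/(-42 - 4767) = 1/(-4809) = -1/4809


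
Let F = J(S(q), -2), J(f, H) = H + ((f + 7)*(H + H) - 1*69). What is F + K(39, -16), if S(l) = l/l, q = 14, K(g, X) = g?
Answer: -64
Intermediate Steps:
S(l) = 1
J(f, H) = -69 + H + 2*H*(7 + f) (J(f, H) = H + ((7 + f)*(2*H) - 69) = H + (2*H*(7 + f) - 69) = H + (-69 + 2*H*(7 + f)) = -69 + H + 2*H*(7 + f))
F = -103 (F = -69 + 15*(-2) + 2*(-2)*1 = -69 - 30 - 4 = -103)
F + K(39, -16) = -103 + 39 = -64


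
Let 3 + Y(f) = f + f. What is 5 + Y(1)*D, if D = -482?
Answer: 487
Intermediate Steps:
Y(f) = -3 + 2*f (Y(f) = -3 + (f + f) = -3 + 2*f)
5 + Y(1)*D = 5 + (-3 + 2*1)*(-482) = 5 + (-3 + 2)*(-482) = 5 - 1*(-482) = 5 + 482 = 487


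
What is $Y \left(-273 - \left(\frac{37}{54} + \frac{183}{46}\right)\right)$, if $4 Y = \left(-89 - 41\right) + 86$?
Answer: $\frac{1896719}{621} \approx 3054.3$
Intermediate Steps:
$Y = -11$ ($Y = \frac{\left(-89 - 41\right) + 86}{4} = \frac{-130 + 86}{4} = \frac{1}{4} \left(-44\right) = -11$)
$Y \left(-273 - \left(\frac{37}{54} + \frac{183}{46}\right)\right) = - 11 \left(-273 - \left(\frac{37}{54} + \frac{183}{46}\right)\right) = - 11 \left(-273 - \frac{2896}{621}\right) = \left(-11\right) \left(- \frac{172429}{621}\right) = \frac{1896719}{621}$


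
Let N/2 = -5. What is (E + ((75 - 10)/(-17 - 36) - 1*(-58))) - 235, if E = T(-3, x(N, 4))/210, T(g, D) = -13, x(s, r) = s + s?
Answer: -1984349/11130 ≈ -178.29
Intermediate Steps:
N = -10 (N = 2*(-5) = -10)
x(s, r) = 2*s
E = -13/210 ≈ -0.061905
(E + ((75 - 10)/(-17 - 36) - 1*(-58))) - 235 = (-13/210 + ((75 - 10)/(-17 - 36) - 1*(-58))) - 235 = (-13/210 + (65/(-53) + 58)) - 235 = (-13/210 + (65*(-1/53) + 58)) - 235 = (-13/210 + (-65/53 + 58)) - 235 = (-13/210 + 3009/53) - 235 = 631201/11130 - 235 = -1984349/11130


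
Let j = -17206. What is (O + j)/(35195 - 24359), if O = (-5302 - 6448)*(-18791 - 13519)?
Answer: 189812647/5418 ≈ 35034.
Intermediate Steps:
O = 379642500 (O = -11750*(-32310) = 379642500)
(O + j)/(35195 - 24359) = (379642500 - 17206)/(35195 - 24359) = 379625294/10836 = 379625294*(1/10836) = 189812647/5418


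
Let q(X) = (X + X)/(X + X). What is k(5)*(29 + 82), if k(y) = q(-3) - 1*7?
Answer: -666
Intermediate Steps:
q(X) = 1 (q(X) = (2*X)/((2*X)) = (2*X)*(1/(2*X)) = 1)
k(y) = -6 (k(y) = 1 - 1*7 = 1 - 7 = -6)
k(5)*(29 + 82) = -6*(29 + 82) = -6*111 = -666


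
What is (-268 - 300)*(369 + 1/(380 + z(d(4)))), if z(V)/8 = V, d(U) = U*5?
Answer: -28295062/135 ≈ -2.0959e+5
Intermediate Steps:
d(U) = 5*U
z(V) = 8*V
(-268 - 300)*(369 + 1/(380 + z(d(4)))) = (-268 - 300)*(369 + 1/(380 + 8*(5*4))) = -568*(369 + 1/(380 + 8*20)) = -568*(369 + 1/(380 + 160)) = -568*(369 + 1/540) = -568*199261/540 = -28295062/135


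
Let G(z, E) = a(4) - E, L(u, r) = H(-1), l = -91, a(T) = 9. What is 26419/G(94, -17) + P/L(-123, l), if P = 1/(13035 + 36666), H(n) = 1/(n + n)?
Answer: 1313050667/1292226 ≈ 1016.1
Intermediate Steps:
H(n) = 1/(2*n)
P = 1/49701 ≈ 2.0120e-5
L(u, r) = -1/2 (L(u, r) = (1/2)/(-1) = (1/2)*(-1) = -1/2)
G(z, E) = 9 - E
26419/G(94, -17) + P/L(-123, l) = 26419/(9 - 1*(-17)) + 1/(49701*(-1/2)) = 26419/(9 + 17) + (1/49701)*(-2) = 26419/26 - 2/49701 = 1313050667/1292226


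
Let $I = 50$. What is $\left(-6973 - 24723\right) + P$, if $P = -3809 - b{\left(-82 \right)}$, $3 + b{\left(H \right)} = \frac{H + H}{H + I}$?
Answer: $- \frac{284057}{8} \approx -35507.0$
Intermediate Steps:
$b{\left(H \right)} = -3 + \frac{2 H}{50 + H}$ ($b{\left(H \right)} = -3 + \frac{H + H}{H + 50} = -3 + \frac{2 H}{50 + H}$)
$P = - \frac{30489}{8}$ ($P = -3809 - \frac{-150 - -82}{50 - 82} = -3809 - \frac{-150 + 82}{-32} = -3809 - \left(- \frac{1}{32}\right) \left(-68\right) = -3809 - \frac{17}{8} = - \frac{30489}{8} \approx -3811.1$)
$\left(-6973 - 24723\right) + P = \left(-6973 - 24723\right) - \frac{30489}{8} = -31696 - \frac{30489}{8} = - \frac{284057}{8}$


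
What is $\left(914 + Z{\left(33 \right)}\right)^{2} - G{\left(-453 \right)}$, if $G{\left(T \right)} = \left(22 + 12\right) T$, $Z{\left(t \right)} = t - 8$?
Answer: $897123$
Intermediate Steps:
$Z{\left(t \right)} = -8 + t$
$G{\left(T \right)} = 34 T$
$\left(914 + Z{\left(33 \right)}\right)^{2} - G{\left(-453 \right)} = \left(914 + \left(-8 + 33\right)\right)^{2} - 34 \left(-453\right) = \left(914 + 25\right)^{2} - -15402 = 939^{2} + 15402 = 881721 + 15402 = 897123$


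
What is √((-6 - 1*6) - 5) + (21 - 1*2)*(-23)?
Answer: -437 + I*√17 ≈ -437.0 + 4.1231*I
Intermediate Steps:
√((-6 - 1*6) - 5) + (21 - 1*2)*(-23) = √((-6 - 6) - 5) + (21 - 2)*(-23) = √(-12 - 5) + 19*(-23) = √(-17) - 437 = I*√17 - 437 = -437 + I*√17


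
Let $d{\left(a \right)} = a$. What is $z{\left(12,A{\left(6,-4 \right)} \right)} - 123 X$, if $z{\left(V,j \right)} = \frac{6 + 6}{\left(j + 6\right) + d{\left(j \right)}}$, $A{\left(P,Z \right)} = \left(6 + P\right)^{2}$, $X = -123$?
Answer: $\frac{741323}{49} \approx 15129.0$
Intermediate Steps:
$z{\left(V,j \right)} = \frac{12}{6 + 2 j}$ ($z{\left(V,j \right)} = \frac{6 + 6}{\left(j + 6\right) + j} = \frac{12}{\left(6 + j\right) + j} = \frac{12}{6 + 2 j}$)
$z{\left(12,A{\left(6,-4 \right)} \right)} - 123 X = \frac{6}{3 + \left(6 + 6\right)^{2}} - -15129 = \frac{6}{3 + 12^{2}} + 15129 = \frac{6}{3 + 144} + 15129 = \frac{6}{147} + 15129 = 6 \cdot \frac{1}{147} + 15129 = \frac{2}{49} + 15129 = \frac{741323}{49}$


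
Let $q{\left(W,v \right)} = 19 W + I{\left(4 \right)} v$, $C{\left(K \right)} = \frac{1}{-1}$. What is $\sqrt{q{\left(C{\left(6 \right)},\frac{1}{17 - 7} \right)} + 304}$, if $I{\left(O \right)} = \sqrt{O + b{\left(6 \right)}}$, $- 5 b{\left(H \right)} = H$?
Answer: $\frac{\sqrt{28500 + 2 \sqrt{70}}}{10} \approx 16.887$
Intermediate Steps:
$C{\left(K \right)} = -1$
$b{\left(H \right)} = - \frac{H}{5}$
$I{\left(O \right)} = \sqrt{- \frac{6}{5} + O}$ ($I{\left(O \right)} = \sqrt{O - \frac{6}{5}} = \sqrt{- \frac{6}{5} + O}$)
$q{\left(W,v \right)} = 19 W + \frac{v \sqrt{70}}{5}$ ($q{\left(W,v \right)} = 19 W + \frac{\sqrt{-30 + 25 \cdot 4}}{5} v = 19 W + \frac{\sqrt{-30 + 100}}{5} v = 19 W + \frac{\sqrt{70}}{5} v = 19 W + \frac{v \sqrt{70}}{5}$)
$\sqrt{q{\left(C{\left(6 \right)},\frac{1}{17 - 7} \right)} + 304} = \sqrt{\left(19 \left(-1\right) + \frac{\sqrt{70}}{5 \left(17 - 7\right)}\right) + 304} = \sqrt{\left(-19 + \frac{\sqrt{70}}{5 \cdot 10}\right) + 304} = \sqrt{\left(-19 + \frac{1}{5} \cdot \frac{1}{10} \sqrt{70}\right) + 304} = \sqrt{\left(-19 + \frac{\sqrt{70}}{50}\right) + 304} = \sqrt{285 + \frac{\sqrt{70}}{50}}$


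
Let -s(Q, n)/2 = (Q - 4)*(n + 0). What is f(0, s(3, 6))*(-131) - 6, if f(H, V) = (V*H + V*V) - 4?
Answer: -18346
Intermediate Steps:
s(Q, n) = -2*n*(-4 + Q) (s(Q, n) = -2*(Q - 4)*(n + 0) = -2*(-4 + Q)*n = -2*n*(-4 + Q))
f(H, V) = -4 + V**2 + H*V (f(H, V) = (H*V + V**2) - 4 = (V**2 + H*V) - 4 = -4 + V**2 + H*V)
f(0, s(3, 6))*(-131) - 6 = (-4 + (2*6*(4 - 1*3))**2 + 0*(2*6*(4 - 1*3)))*(-131) - 6 = (-4 + (2*6*(4 - 3))**2 + 0*(2*6*(4 - 3)))*(-131) - 6 = (-4 + (2*6*1)**2 + 0*(2*6*1))*(-131) - 6 = (-4 + 12**2 + 0*12)*(-131) - 6 = (-4 + 144 + 0)*(-131) - 6 = 140*(-131) - 6 = -18340 - 6 = -18346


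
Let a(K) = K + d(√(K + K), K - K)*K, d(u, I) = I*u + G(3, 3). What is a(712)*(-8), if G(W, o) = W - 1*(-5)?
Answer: -51264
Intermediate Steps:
G(W, o) = 5 + W (G(W, o) = W + 5 = 5 + W)
d(u, I) = 8 + I*u (d(u, I) = I*u + (5 + 3) = I*u + 8 = 8 + I*u)
a(K) = 9*K (a(K) = K + (8 + (K - K)*√(K + K))*K = K + (8 + 0*√(2*K))*K = K + (8 + 0*(√2*√K))*K = K + (8 + 0)*K = K + 8*K = 9*K)
a(712)*(-8) = (9*712)*(-8) = 6408*(-8) = -51264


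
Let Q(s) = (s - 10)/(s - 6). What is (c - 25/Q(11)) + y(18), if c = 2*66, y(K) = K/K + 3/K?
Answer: 49/6 ≈ 8.1667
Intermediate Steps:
y(K) = 1 + 3/K
Q(s) = (-10 + s)/(-6 + s)
c = 132
(c - 25/Q(11)) + y(18) = (132 - 25*(-6 + 11)/(-10 + 11)) + (3 + 18)/18 = (132 - 25/(1/5)) + (1/18)*21 = (132 - 25/((⅕)*1)) + 7/6 = (132 - 25/⅕) + 7/6 = (132 - 25*5) + 7/6 = (132 - 125) + 7/6 = 7 + 7/6 = 49/6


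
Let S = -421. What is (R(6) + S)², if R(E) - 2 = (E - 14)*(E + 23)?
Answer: 423801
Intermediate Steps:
R(E) = 2 + (-14 + E)*(23 + E) (R(E) = 2 + (E - 14)*(E + 23) = 2 + (-14 + E)*(23 + E))
(R(6) + S)² = ((-320 + 6² + 9*6) - 421)² = ((-320 + 36 + 54) - 421)² = (-230 - 421)² = (-651)² = 423801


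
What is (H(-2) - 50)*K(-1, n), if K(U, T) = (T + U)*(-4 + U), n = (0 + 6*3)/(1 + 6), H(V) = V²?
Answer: 2530/7 ≈ 361.43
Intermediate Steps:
n = 18/7 (n = (0 + 18)/7 = 18*(⅐) = 18/7 ≈ 2.5714)
K(U, T) = (-4 + U)*(T + U)
(H(-2) - 50)*K(-1, n) = ((-2)² - 50)*((-1)² - 4*18/7 - 4*(-1) + (18/7)*(-1)) = (4 - 50)*(1 - 72/7 + 4 - 18/7) = -46*(-55/7) = 2530/7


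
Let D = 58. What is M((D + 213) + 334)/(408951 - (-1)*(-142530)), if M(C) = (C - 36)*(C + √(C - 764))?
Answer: 344245/266421 + 569*I*√159/266421 ≈ 1.2921 + 0.02693*I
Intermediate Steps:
M(C) = (-36 + C)*(C + √(-764 + C))
M((D + 213) + 334)/(408951 - (-1)*(-142530)) = (((58 + 213) + 334)² - 36*((58 + 213) + 334) - 36*√(-764 + ((58 + 213) + 334)) + ((58 + 213) + 334)*√(-764 + ((58 + 213) + 334)))/(408951 - (-1)*(-142530)) = ((271 + 334)² - 36*(271 + 334) - 36*√(-764 + (271 + 334)) + (271 + 334)*√(-764 + (271 + 334)))/(408951 - 1*142530) = (605² - 36*605 - 36*√(-764 + 605) + 605*√(-764 + 605))/(408951 - 142530) = (366025 - 21780 - 36*I*√159 + 605*√(-159))/266421 = (366025 - 21780 - 36*I*√159 + 605*(I*√159))*(1/266421) = (366025 - 21780 - 36*I*√159 + 605*I*√159)*(1/266421) = (344245 + 569*I*√159)*(1/266421) = 344245/266421 + 569*I*√159/266421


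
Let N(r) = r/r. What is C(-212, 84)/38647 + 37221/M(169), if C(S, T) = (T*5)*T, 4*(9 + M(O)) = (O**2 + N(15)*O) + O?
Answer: 322486028/53117541 ≈ 6.0712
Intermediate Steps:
N(r) = 1
M(O) = -9 + O/2 + O**2/4 (M(O) = -9 + ((O**2 + 1*O) + O)/4 = -9 + ((O**2 + O) + O)/4 = -9 + ((O + O**2) + O)/4 = -9 + (O**2 + 2*O)/4 = -9 + (O/2 + O**2/4) = -9 + O/2 + O**2/4)
C(S, T) = 5*T**2 (C(S, T) = (5*T)*T = 5*T**2)
C(-212, 84)/38647 + 37221/M(169) = (5*84**2)/38647 + 37221/(-9 + (1/2)*169 + (1/4)*169**2) = (5*7056)*(1/38647) + 37221/(-9 + 169/2 + (1/4)*28561) = 35280*(1/38647) + 37221/(-9 + 169/2 + 28561/4) = 5040/5521 + 37221/(28863/4) = 5040/5521 + 37221*(4/28863) = 5040/5521 + 49628/9621 = 322486028/53117541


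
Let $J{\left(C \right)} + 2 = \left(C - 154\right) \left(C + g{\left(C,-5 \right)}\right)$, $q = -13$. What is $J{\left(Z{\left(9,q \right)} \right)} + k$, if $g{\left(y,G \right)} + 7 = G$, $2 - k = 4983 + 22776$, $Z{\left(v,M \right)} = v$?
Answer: $-27324$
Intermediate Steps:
$k = -27757$ ($k = 2 - \left(4983 + 22776\right) = 2 - 27759 = -27757$)
$g{\left(y,G \right)} = -7 + G$
$J{\left(C \right)} = -2 + \left(-154 + C\right) \left(-12 + C\right)$ ($J{\left(C \right)} = -2 + \left(C - 154\right) \left(C - 12\right) = -2 + \left(-154 + C\right) \left(C - 12\right) = -2 + \left(-154 + C\right) \left(-12 + C\right)$)
$J{\left(Z{\left(9,q \right)} \right)} + k = \left(1846 + 9^{2} - 1494\right) - 27757 = \left(1846 + 81 - 1494\right) - 27757 = 433 - 27757 = -27324$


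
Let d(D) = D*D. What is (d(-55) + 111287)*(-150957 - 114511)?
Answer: -30346178016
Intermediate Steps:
d(D) = D²
(d(-55) + 111287)*(-150957 - 114511) = ((-55)² + 111287)*(-150957 - 114511) = (3025 + 111287)*(-265468) = 114312*(-265468) = -30346178016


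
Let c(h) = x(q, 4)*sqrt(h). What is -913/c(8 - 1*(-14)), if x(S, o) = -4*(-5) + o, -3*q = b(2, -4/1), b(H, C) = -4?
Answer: -83*sqrt(22)/48 ≈ -8.1105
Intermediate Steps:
q = 4/3 (q = -1/3*(-4) = 4/3 ≈ 1.3333)
x(S, o) = 20 + o
c(h) = 24*sqrt(h) (c(h) = (20 + 4)*sqrt(h) = 24*sqrt(h))
-913/c(8 - 1*(-14)) = -913*1/(24*sqrt(8 - 1*(-14))) = -913*1/(24*sqrt(8 + 14)) = -913*sqrt(22)/528 = -83*sqrt(22)/48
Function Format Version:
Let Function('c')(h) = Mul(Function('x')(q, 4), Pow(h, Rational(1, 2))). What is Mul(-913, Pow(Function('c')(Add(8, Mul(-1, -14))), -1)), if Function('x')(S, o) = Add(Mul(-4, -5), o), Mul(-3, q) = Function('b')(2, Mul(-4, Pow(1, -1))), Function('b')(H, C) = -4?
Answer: Mul(Rational(-83, 48), Pow(22, Rational(1, 2))) ≈ -8.1105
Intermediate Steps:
q = Rational(4, 3) (q = Mul(Rational(-1, 3), -4) = Rational(4, 3) ≈ 1.3333)
Function('x')(S, o) = Add(20, o)
Function('c')(h) = Mul(24, Pow(h, Rational(1, 2))) (Function('c')(h) = Mul(Add(20, 4), Pow(h, Rational(1, 2))) = Mul(24, Pow(h, Rational(1, 2))))
Mul(-913, Pow(Function('c')(Add(8, Mul(-1, -14))), -1)) = Mul(-913, Pow(Mul(24, Pow(Add(8, Mul(-1, -14)), Rational(1, 2))), -1)) = Mul(-913, Pow(Mul(24, Pow(Add(8, 14), Rational(1, 2))), -1)) = Mul(-913, Pow(Mul(24, Pow(22, Rational(1, 2))), -1)) = Mul(-913, Mul(Rational(1, 528), Pow(22, Rational(1, 2)))) = Mul(Rational(-83, 48), Pow(22, Rational(1, 2)))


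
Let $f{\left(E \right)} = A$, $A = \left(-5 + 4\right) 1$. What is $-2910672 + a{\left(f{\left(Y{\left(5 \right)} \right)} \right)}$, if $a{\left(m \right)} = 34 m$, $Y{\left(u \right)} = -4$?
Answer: $-2910706$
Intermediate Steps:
$A = -1$ ($A = \left(-1\right) 1 = -1$)
$f{\left(E \right)} = -1$
$-2910672 + a{\left(f{\left(Y{\left(5 \right)} \right)} \right)} = -2910672 + 34 \left(-1\right) = -2910672 - 34 = -2910706$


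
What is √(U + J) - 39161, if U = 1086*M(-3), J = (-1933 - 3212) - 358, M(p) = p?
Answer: -39161 + I*√8761 ≈ -39161.0 + 93.6*I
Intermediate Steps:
J = -5503 (J = -5145 - 358 = -5503)
U = -3258 (U = 1086*(-3) = -3258)
√(U + J) - 39161 = √(-3258 - 5503) - 39161 = √(-8761) - 39161 = I*√8761 - 39161 = -39161 + I*√8761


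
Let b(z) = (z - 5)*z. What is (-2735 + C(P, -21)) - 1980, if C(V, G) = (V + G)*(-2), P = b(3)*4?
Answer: -4625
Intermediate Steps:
b(z) = z*(-5 + z) (b(z) = (-5 + z)*z = z*(-5 + z))
P = -24 (P = (3*(-5 + 3))*4 = (3*(-2))*4 = -6*4 = -24)
C(V, G) = -2*G - 2*V (C(V, G) = (G + V)*(-2) = -2*G - 2*V)
(-2735 + C(P, -21)) - 1980 = (-2735 + (-2*(-21) - 2*(-24))) - 1980 = (-2735 + (42 + 48)) - 1980 = (-2735 + 90) - 1980 = -2645 - 1980 = -4625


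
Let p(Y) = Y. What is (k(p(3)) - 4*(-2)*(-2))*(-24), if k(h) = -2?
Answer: 432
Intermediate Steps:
(k(p(3)) - 4*(-2)*(-2))*(-24) = (-2 - 4*(-2)*(-2))*(-24) = (-2 + 8*(-2))*(-24) = (-2 - 16)*(-24) = -18*(-24) = 432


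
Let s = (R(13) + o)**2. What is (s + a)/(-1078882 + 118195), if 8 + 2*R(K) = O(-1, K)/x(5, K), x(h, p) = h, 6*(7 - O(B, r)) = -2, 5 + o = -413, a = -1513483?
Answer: 23123378/16627275 ≈ 1.3907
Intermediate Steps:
o = -418 (o = -5 - 413 = -418)
O(B, r) = 22/3 (O(B, r) = 7 - 1/6*(-2) = 7 + 1/3 = 22/3)
R(K) = -49/15 (R(K) = -4 + ((22/3)/5)/2 = -4 + ((22/3)*(1/5))/2 = -4 + (1/2)*(22/15) = -4 + 11/15 = -49/15)
s = 39929761/225 (s = (-49/15 - 418)**2 = (-6319/15)**2 = 39929761/225 ≈ 1.7747e+5)
(s + a)/(-1078882 + 118195) = (39929761/225 - 1513483)/(-1078882 + 118195) = -300603914/225/(-960687) = -300603914/225*(-1/960687) = 23123378/16627275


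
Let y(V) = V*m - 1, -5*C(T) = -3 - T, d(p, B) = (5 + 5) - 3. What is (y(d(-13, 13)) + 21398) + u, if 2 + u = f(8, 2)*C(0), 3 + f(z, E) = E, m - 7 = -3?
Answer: 107112/5 ≈ 21422.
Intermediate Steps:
d(p, B) = 7 (d(p, B) = 10 - 3 = 7)
C(T) = ⅗ + T/5 (C(T) = -(-3 - T)/5 = ⅗ + T/5)
m = 4 (m = 7 - 3 = 4)
f(z, E) = -3 + E
y(V) = -1 + 4*V (y(V) = V*4 - 1 = 4*V - 1 = -1 + 4*V)
u = -13/5 (u = -2 + (-3 + 2)*(⅗ + (⅕)*0) = -2 - (⅗ + 0) = -2 - 1*⅗ = -2 - ⅗ = -13/5 ≈ -2.6000)
(y(d(-13, 13)) + 21398) + u = ((-1 + 4*7) + 21398) - 13/5 = ((-1 + 28) + 21398) - 13/5 = (27 + 21398) - 13/5 = 21425 - 13/5 = 107112/5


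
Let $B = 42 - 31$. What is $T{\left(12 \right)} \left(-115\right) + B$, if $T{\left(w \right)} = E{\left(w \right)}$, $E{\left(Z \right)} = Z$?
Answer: $-1369$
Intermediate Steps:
$T{\left(w \right)} = w$
$B = 11$
$T{\left(12 \right)} \left(-115\right) + B = 12 \left(-115\right) + 11 = -1380 + 11 = -1369$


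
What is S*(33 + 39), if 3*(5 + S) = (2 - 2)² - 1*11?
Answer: -624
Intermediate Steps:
S = -26/3 (S = -5 + ((2 - 2)² - 1*11)/3 = -5 + (0² - 11)/3 = -5 + (0 - 11)/3 = -5 + (⅓)*(-11) = -5 - 11/3 = -26/3 ≈ -8.6667)
S*(33 + 39) = -26*(33 + 39)/3 = -26/3*72 = -624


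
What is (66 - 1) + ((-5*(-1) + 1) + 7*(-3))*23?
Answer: -280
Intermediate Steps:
(66 - 1) + ((-5*(-1) + 1) + 7*(-3))*23 = 65 + ((5 + 1) - 21)*23 = 65 + (6 - 21)*23 = 65 - 15*23 = 65 - 345 = -280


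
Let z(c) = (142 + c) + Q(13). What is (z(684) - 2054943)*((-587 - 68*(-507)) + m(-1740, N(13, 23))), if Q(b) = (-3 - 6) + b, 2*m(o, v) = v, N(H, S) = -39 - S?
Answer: -69548157954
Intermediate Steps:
m(o, v) = v/2
Q(b) = -9 + b
z(c) = 146 + c (z(c) = (142 + c) + (-9 + 13) = (142 + c) + 4 = 146 + c)
(z(684) - 2054943)*((-587 - 68*(-507)) + m(-1740, N(13, 23))) = ((146 + 684) - 2054943)*((-587 - 68*(-507)) + (-39 - 1*23)/2) = (830 - 2054943)*((-587 + 34476) + (-39 - 23)/2) = -2054113*(33889 + (1/2)*(-62)) = -2054113*(33889 - 31) = -2054113*33858 = -69548157954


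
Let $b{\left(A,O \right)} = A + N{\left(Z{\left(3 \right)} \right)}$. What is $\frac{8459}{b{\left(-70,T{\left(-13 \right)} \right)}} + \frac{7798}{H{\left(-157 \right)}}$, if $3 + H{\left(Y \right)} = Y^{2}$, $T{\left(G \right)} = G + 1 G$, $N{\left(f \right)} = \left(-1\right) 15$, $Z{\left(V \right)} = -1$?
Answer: $- \frac{103908842}{1047455} \approx -99.201$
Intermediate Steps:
$N{\left(f \right)} = -15$
$T{\left(G \right)} = 2 G$ ($T{\left(G \right)} = G + G = 2 G$)
$b{\left(A,O \right)} = -15 + A$ ($b{\left(A,O \right)} = A - 15 = -15 + A$)
$H{\left(Y \right)} = -3 + Y^{2}$
$\frac{8459}{b{\left(-70,T{\left(-13 \right)} \right)}} + \frac{7798}{H{\left(-157 \right)}} = \frac{8459}{-15 - 70} + \frac{7798}{-3 + \left(-157\right)^{2}} = \frac{8459}{-85} + \frac{7798}{-3 + 24649} = 8459 \left(- \frac{1}{85}\right) + \frac{7798}{24646} = - \frac{8459}{85} + 7798 \cdot \frac{1}{24646} = - \frac{8459}{85} + \frac{3899}{12323} = - \frac{103908842}{1047455}$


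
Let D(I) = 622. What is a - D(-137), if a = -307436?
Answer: -308058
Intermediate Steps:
a - D(-137) = -307436 - 1*622 = -307436 - 622 = -308058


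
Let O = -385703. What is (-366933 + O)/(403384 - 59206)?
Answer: -376318/172089 ≈ -2.1868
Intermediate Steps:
(-366933 + O)/(403384 - 59206) = (-366933 - 385703)/(403384 - 59206) = -752636/344178 = -752636*1/344178 = -376318/172089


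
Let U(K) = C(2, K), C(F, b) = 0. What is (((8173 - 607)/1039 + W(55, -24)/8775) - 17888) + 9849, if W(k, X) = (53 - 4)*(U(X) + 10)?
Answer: -14645294203/1823445 ≈ -8031.7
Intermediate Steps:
U(K) = 0
W(k, X) = 490 (W(k, X) = (53 - 4)*(0 + 10) = 49*10 = 490)
(((8173 - 607)/1039 + W(55, -24)/8775) - 17888) + 9849 = (((8173 - 607)/1039 + 490/8775) - 17888) + 9849 = ((7566*(1/1039) + 490*(1/8775)) - 17888) + 9849 = ((7566/1039 + 98/1755) - 17888) + 9849 = (13380152/1823445 - 17888) + 9849 = -32604404008/1823445 + 9849 = -14645294203/1823445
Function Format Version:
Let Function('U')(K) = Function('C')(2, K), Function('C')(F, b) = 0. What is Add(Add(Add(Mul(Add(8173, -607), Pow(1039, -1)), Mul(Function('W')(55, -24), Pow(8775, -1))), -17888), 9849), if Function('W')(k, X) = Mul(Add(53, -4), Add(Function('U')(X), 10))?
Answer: Rational(-14645294203, 1823445) ≈ -8031.7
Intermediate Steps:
Function('U')(K) = 0
Function('W')(k, X) = 490 (Function('W')(k, X) = Mul(Add(53, -4), Add(0, 10)) = Mul(49, 10) = 490)
Add(Add(Add(Mul(Add(8173, -607), Pow(1039, -1)), Mul(Function('W')(55, -24), Pow(8775, -1))), -17888), 9849) = Add(Add(Add(Mul(Add(8173, -607), Pow(1039, -1)), Mul(490, Pow(8775, -1))), -17888), 9849) = Add(Add(Add(Mul(7566, Rational(1, 1039)), Mul(490, Rational(1, 8775))), -17888), 9849) = Add(Add(Add(Rational(7566, 1039), Rational(98, 1755)), -17888), 9849) = Add(Add(Rational(13380152, 1823445), -17888), 9849) = Add(Rational(-32604404008, 1823445), 9849) = Rational(-14645294203, 1823445)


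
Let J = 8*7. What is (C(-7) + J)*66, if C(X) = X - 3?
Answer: 3036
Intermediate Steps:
J = 56
C(X) = -3 + X
(C(-7) + J)*66 = ((-3 - 7) + 56)*66 = (-10 + 56)*66 = 46*66 = 3036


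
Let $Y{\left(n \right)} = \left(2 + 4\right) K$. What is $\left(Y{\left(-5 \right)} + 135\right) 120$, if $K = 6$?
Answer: $20520$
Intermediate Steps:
$Y{\left(n \right)} = 36$ ($Y{\left(n \right)} = \left(2 + 4\right) 6 = 6 \cdot 6 = 36$)
$\left(Y{\left(-5 \right)} + 135\right) 120 = \left(36 + 135\right) 120 = 171 \cdot 120 = 20520$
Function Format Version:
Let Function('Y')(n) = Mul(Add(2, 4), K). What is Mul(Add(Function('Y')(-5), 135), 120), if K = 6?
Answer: 20520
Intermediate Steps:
Function('Y')(n) = 36 (Function('Y')(n) = Mul(Add(2, 4), 6) = Mul(6, 6) = 36)
Mul(Add(Function('Y')(-5), 135), 120) = Mul(Add(36, 135), 120) = Mul(171, 120) = 20520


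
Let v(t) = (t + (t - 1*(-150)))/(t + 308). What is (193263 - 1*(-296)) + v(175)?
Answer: 93489497/483 ≈ 1.9356e+5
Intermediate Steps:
v(t) = (150 + 2*t)/(308 + t) (v(t) = (t + (t + 150))/(308 + t) = (t + (150 + t))/(308 + t) = (150 + 2*t)/(308 + t))
(193263 - 1*(-296)) + v(175) = (193263 - 1*(-296)) + 2*(75 + 175)/(308 + 175) = (193263 + 296) + 2*250/483 = 193559 + 2*(1/483)*250 = 193559 + 500/483 = 93489497/483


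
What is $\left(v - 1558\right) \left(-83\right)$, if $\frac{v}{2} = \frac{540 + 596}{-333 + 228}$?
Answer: $\frac{13766546}{105} \approx 1.3111 \cdot 10^{5}$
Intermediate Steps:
$v = - \frac{2272}{105}$ ($v = 2 \frac{540 + 596}{-333 + 228} = 2 \frac{1136}{-105} = 2 \cdot 1136 \left(- \frac{1}{105}\right) = 2 \left(- \frac{1136}{105}\right) = - \frac{2272}{105} \approx -21.638$)
$\left(v - 1558\right) \left(-83\right) = \left(- \frac{2272}{105} - 1558\right) \left(-83\right) = \left(- \frac{165862}{105}\right) \left(-83\right) = \frac{13766546}{105}$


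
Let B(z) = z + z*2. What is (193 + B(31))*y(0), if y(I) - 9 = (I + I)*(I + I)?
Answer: 2574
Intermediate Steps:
y(I) = 9 + 4*I² (y(I) = 9 + (I + I)*(I + I) = 9 + (2*I)*(2*I) = 9 + 4*I²)
B(z) = 3*z (B(z) = z + 2*z = 3*z)
(193 + B(31))*y(0) = (193 + 3*31)*(9 + 4*0²) = (193 + 93)*(9 + 4*0) = 286*(9 + 0) = 286*9 = 2574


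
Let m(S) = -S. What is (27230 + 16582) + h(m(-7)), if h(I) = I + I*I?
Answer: 43868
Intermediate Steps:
h(I) = I + I²
(27230 + 16582) + h(m(-7)) = (27230 + 16582) + (-1*(-7))*(1 - 1*(-7)) = 43812 + 7*(1 + 7) = 43812 + 7*8 = 43812 + 56 = 43868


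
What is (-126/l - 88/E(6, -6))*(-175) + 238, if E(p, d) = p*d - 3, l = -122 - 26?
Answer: -882707/2886 ≈ -305.86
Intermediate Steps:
l = -148
E(p, d) = -3 + d*p (E(p, d) = d*p - 3 = -3 + d*p)
(-126/l - 88/E(6, -6))*(-175) + 238 = (-126/(-148) - 88/(-3 - 6*6))*(-175) + 238 = (-126*(-1/148) - 88/(-3 - 36))*(-175) + 238 = (63/74 - 88/(-39))*(-175) + 238 = (63/74 - 88*(-1/39))*(-175) + 238 = (63/74 + 88/39)*(-175) + 238 = (8969/2886)*(-175) + 238 = -1569575/2886 + 238 = -882707/2886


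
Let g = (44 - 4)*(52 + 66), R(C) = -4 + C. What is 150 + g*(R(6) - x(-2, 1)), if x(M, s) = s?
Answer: 4870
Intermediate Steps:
g = 4720 (g = 40*118 = 4720)
150 + g*(R(6) - x(-2, 1)) = 150 + 4720*((-4 + 6) - 1*1) = 150 + 4720*(2 - 1) = 150 + 4720*1 = 150 + 4720 = 4870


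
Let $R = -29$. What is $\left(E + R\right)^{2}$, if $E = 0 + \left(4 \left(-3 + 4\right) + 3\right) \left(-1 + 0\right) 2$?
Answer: $1849$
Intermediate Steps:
$E = -14$ ($E = 0 + \left(4 \cdot 1 + 3\right) \left(-1\right) 2 = 0 + \left(4 + 3\right) \left(-1\right) 2 = 0 + 7 \left(-1\right) 2 = 0 - 14 = -14$)
$\left(E + R\right)^{2} = \left(-14 - 29\right)^{2} = \left(-43\right)^{2} = 1849$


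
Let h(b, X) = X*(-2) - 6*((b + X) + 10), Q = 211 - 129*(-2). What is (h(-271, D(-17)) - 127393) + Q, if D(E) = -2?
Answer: -125342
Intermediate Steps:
Q = 469 (Q = 211 + 258 = 469)
h(b, X) = -60 - 8*X - 6*b (h(b, X) = -2*X - 6*((X + b) + 10) = -2*X - 6*(10 + X + b) = -2*X + (-60 - 6*X - 6*b) = -60 - 8*X - 6*b)
(h(-271, D(-17)) - 127393) + Q = ((-60 - 8*(-2) - 6*(-271)) - 127393) + 469 = ((-60 + 16 + 1626) - 127393) + 469 = (1582 - 127393) + 469 = -125811 + 469 = -125342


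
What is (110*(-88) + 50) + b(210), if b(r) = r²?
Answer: 34470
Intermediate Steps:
(110*(-88) + 50) + b(210) = (110*(-88) + 50) + 210² = (-9680 + 50) + 44100 = -9630 + 44100 = 34470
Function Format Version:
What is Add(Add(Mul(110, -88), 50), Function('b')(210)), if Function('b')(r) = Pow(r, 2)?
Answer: 34470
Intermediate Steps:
Add(Add(Mul(110, -88), 50), Function('b')(210)) = Add(Add(Mul(110, -88), 50), Pow(210, 2)) = Add(Add(-9680, 50), 44100) = Add(-9630, 44100) = 34470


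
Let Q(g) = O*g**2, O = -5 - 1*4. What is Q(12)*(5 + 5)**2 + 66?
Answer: -129534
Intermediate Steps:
O = -9 (O = -5 - 4 = -9)
Q(g) = -9*g**2
Q(12)*(5 + 5)**2 + 66 = (-9*12**2)*(5 + 5)**2 + 66 = -9*144*10**2 + 66 = -1296*100 + 66 = -129600 + 66 = -129534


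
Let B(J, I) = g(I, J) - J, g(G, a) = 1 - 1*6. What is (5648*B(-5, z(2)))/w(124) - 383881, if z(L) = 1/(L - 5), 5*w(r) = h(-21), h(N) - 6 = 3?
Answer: -383881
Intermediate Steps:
h(N) = 9 (h(N) = 6 + 3 = 9)
w(r) = 9/5 (w(r) = (⅕)*9 = 9/5)
z(L) = 1/(-5 + L)
g(G, a) = -5 (g(G, a) = 1 - 6 = -5)
B(J, I) = -5 - J
(5648*B(-5, z(2)))/w(124) - 383881 = (5648*(-5 - 1*(-5)))/(9/5) - 383881 = (5648*(-5 + 5))*(5/9) - 383881 = (5648*0)*(5/9) - 383881 = 0*(5/9) - 383881 = 0 - 383881 = -383881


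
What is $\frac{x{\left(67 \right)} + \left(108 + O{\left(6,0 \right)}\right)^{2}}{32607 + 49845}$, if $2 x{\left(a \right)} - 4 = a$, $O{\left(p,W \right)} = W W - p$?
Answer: $\frac{20879}{164904} \approx 0.12661$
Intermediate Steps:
$O{\left(p,W \right)} = W^{2} - p$
$x{\left(a \right)} = 2 + \frac{a}{2}$
$\frac{x{\left(67 \right)} + \left(108 + O{\left(6,0 \right)}\right)^{2}}{32607 + 49845} = \frac{\left(2 + \frac{1}{2} \cdot 67\right) + \left(108 + \left(0^{2} - 6\right)\right)^{2}}{32607 + 49845} = \frac{\left(2 + \frac{67}{2}\right) + \left(108 + \left(0 - 6\right)\right)^{2}}{82452} = \left(\frac{71}{2} + \left(108 - 6\right)^{2}\right) \frac{1}{82452} = \left(\frac{71}{2} + 102^{2}\right) \frac{1}{82452} = \left(\frac{71}{2} + 10404\right) \frac{1}{82452} = \frac{20879}{2} \cdot \frac{1}{82452} = \frac{20879}{164904}$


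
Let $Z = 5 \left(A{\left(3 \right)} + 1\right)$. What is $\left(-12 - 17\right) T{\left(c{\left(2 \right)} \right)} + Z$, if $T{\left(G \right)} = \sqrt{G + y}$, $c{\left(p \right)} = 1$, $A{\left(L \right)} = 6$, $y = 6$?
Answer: $35 - 29 \sqrt{7} \approx -41.727$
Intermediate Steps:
$Z = 35$ ($Z = 5 \left(6 + 1\right) = 5 \cdot 7 = 35$)
$T{\left(G \right)} = \sqrt{6 + G}$ ($T{\left(G \right)} = \sqrt{G + 6} = \sqrt{6 + G}$)
$\left(-12 - 17\right) T{\left(c{\left(2 \right)} \right)} + Z = \left(-12 - 17\right) \sqrt{6 + 1} + 35 = - 29 \sqrt{7} + 35 = 35 - 29 \sqrt{7}$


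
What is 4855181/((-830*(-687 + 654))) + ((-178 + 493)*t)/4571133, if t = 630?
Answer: 1057100649313/5962063470 ≈ 177.30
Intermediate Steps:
4855181/((-830*(-687 + 654))) + ((-178 + 493)*t)/4571133 = 4855181/((-830*(-687 + 654))) + ((-178 + 493)*630)/4571133 = 4855181/((-830*(-33))) + (315*630)*(1/4571133) = 4855181/27390 + 198450*(1/4571133) = 4855181*(1/27390) + 9450/217673 = 4855181/27390 + 9450/217673 = 1057100649313/5962063470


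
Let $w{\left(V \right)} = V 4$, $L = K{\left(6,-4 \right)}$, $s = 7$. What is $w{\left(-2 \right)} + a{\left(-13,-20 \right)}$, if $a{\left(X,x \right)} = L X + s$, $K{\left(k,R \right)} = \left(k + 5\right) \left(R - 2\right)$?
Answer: $857$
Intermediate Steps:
$K{\left(k,R \right)} = \left(-2 + R\right) \left(5 + k\right)$ ($K{\left(k,R \right)} = \left(5 + k\right) \left(-2 + R\right) = \left(-2 + R\right) \left(5 + k\right)$)
$L = -66$ ($L = -10 - 12 + 5 \left(-4\right) - 24 = -10 - 12 - 20 - 24 = -66$)
$a{\left(X,x \right)} = 7 - 66 X$ ($a{\left(X,x \right)} = - 66 X + 7 = 7 - 66 X$)
$w{\left(V \right)} = 4 V$
$w{\left(-2 \right)} + a{\left(-13,-20 \right)} = 4 \left(-2\right) + \left(7 - -858\right) = -8 + \left(7 + 858\right) = -8 + 865 = 857$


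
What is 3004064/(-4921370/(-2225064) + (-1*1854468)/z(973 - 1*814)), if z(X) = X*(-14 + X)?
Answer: -25684171681418880/668807966767 ≈ -38403.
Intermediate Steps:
3004064/(-4921370/(-2225064) + (-1*1854468)/z(973 - 1*814)) = 3004064/(-4921370/(-2225064) + (-1*1854468)/(((973 - 1*814)*(-14 + (973 - 1*814))))) = 3004064/(-4921370*(-1/2225064) - 1854468*1/((-14 + (973 - 814))*(973 - 814))) = 3004064/(2460685/1112532 - 1854468*1/(159*(-14 + 159))) = 3004064/(2460685/1112532 - 1854468/(159*145)) = 3004064/(2460685/1112532 - 1854468/23055) = 3004064/(2460685/1112532 - 1854468*1/23055) = 3004064/(2460685/1112532 - 618156/7685) = 3004064/(-668807966767/8549808420) = 3004064*(-8549808420/668807966767) = -25684171681418880/668807966767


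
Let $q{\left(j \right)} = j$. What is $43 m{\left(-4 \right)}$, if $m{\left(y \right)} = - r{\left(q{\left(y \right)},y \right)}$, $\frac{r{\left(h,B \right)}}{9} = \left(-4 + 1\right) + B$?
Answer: $2709$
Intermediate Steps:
$r{\left(h,B \right)} = -27 + 9 B$ ($r{\left(h,B \right)} = 9 \left(\left(-4 + 1\right) + B\right) = 9 \left(-3 + B\right) = -27 + 9 B$)
$m{\left(y \right)} = 27 - 9 y$ ($m{\left(y \right)} = - (-27 + 9 y) = 27 - 9 y$)
$43 m{\left(-4 \right)} = 43 \left(27 - -36\right) = 43 \left(27 + 36\right) = 43 \cdot 63 = 2709$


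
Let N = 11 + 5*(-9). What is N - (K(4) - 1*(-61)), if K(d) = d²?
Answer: -111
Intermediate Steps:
N = -34 (N = 11 - 45 = -34)
N - (K(4) - 1*(-61)) = -34 - (4² - 1*(-61)) = -34 - (16 + 61) = -34 - 1*77 = -34 - 77 = -111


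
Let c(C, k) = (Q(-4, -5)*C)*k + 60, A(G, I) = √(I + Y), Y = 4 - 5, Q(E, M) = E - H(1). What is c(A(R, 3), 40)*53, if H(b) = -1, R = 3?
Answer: 3180 - 6360*√2 ≈ -5814.4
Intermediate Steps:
Q(E, M) = 1 + E (Q(E, M) = E - 1*(-1) = E + 1 = 1 + E)
Y = -1
A(G, I) = √(-1 + I) (A(G, I) = √(I - 1) = √(-1 + I))
c(C, k) = 60 - 3*C*k (c(C, k) = ((1 - 4)*C)*k + 60 = (-3*C)*k + 60 = -3*C*k + 60 = 60 - 3*C*k)
c(A(R, 3), 40)*53 = (60 - 3*√(-1 + 3)*40)*53 = (60 - 3*√2*40)*53 = (60 - 120*√2)*53 = 3180 - 6360*√2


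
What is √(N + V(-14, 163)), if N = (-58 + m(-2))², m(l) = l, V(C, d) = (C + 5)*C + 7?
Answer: √3733 ≈ 61.098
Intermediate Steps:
V(C, d) = 7 + C*(5 + C) (V(C, d) = (5 + C)*C + 7 = C*(5 + C) + 7 = 7 + C*(5 + C))
N = 3600 (N = (-58 - 2)² = (-60)² = 3600)
√(N + V(-14, 163)) = √(3600 + (7 + (-14)² + 5*(-14))) = √(3600 + (7 + 196 - 70)) = √(3600 + 133) = √3733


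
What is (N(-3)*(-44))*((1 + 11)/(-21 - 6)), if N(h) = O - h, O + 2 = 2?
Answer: 176/3 ≈ 58.667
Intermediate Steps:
O = 0 (O = -2 + 2 = 0)
N(h) = -h (N(h) = 0 - h = -h)
(N(-3)*(-44))*((1 + 11)/(-21 - 6)) = (-1*(-3)*(-44))*((1 + 11)/(-21 - 6)) = (3*(-44))*(12/(-27)) = -1584*(-1)/27 = -132*(-4/9) = 176/3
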